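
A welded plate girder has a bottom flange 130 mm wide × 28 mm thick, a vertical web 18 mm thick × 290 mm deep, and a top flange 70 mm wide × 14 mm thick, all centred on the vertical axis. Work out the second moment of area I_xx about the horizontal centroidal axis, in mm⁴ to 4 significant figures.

Decompose the section into non-overlapping parts with the origin at the bottom-left of its bounding rectangle.
Bottom plate: 130 × 28, A = 3 640 mm², y = 14 mm, Ī = 237 813 mm⁴.
Web plate: 18 × 290, A = 5 220 mm², y = 173 mm, Ī = 36 583 500 mm⁴.
Top plate: 70 × 14, A = 980 mm², y = 325 mm, Ī = 16006.7 mm⁴.
Centroid: ȳ = ΣA·y / ΣA = 129.321 mm.
Transfer each piece to the horizontal centroidal axis using Ī + A·d² with d = y − 129.321:
  bottom plate: d = -115.321 mm → contributes +48 646 046 mm⁴
  web plate: d = 43.6789 mm → contributes +46 542 440 mm⁴
  top plate: d = 195.679 mm → contributes +37 540 419 mm⁴
Total I = 132 728 905 mm⁴.

I_xx ≈ 1.327 × 10⁸ mm⁴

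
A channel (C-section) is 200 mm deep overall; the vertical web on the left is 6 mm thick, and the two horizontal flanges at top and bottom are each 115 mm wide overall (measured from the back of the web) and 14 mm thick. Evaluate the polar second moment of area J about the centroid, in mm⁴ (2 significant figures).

J ≈ 3.6 × 10⁷ mm⁴

Break the section into simple shapes (no overlaps), measuring from the bottom-left corner of the bounding box.
Web: 6 × 200, A = 1 200 mm², y = 100 mm, Ī = 4 000 000 mm⁴.
Top flange (beyond web): 109 × 14, A = 1 526 mm², y = 193 mm, Ī = 24 925 mm⁴.
Bottom flange (beyond web): 109 × 14, A = 1 526 mm², y = 7 mm, Ī = 24 925 mm⁴.
By symmetry the centroid is at mid-height, ȳ = 100 mm.
Transfer each piece to the centroidal x-axis using Ī + A·d² with d = y − 100:
  web: d = 0 mm → contributes +4 000 000 mm⁴
  top flange (beyond web): d = 93 mm → contributes +13 223 299 mm⁴
  bottom flange (beyond web): d = -93 mm → contributes +13 223 299 mm⁴
Total I = 30 446 597 mm⁴.
For the y-axis: x̄ = 44.27 mm.
Repeating about the centroidal y-axis gives I_y = 5 873 126 mm⁴.
Polar second moment: J = I_x + I_y = 36 319 723 mm⁴.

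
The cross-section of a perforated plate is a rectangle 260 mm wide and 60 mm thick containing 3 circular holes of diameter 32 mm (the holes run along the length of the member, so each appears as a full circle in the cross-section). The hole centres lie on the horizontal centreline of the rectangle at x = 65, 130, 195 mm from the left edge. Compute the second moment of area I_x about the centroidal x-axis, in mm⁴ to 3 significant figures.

I_x ≈ 4.53 × 10⁶ mm⁴

Decompose the section into non-overlapping parts with the origin at the bottom-left of its bounding rectangle.
Plate: 260 × 60, A = 15 600 mm², y = 30 mm, Ī = 4 680 000 mm⁴.
Hole 1 (subtracted): ⌀32, A = 804.25 mm², y = 30 mm, Ī = 51 472 mm⁴.
Hole 2 (subtracted): ⌀32, A = 804.25 mm², y = 30 mm, Ī = 51 472 mm⁴.
Hole 3 (subtracted): ⌀32, A = 804.25 mm², y = 30 mm, Ī = 51 472 mm⁴.
By symmetry the centroid is at mid-height, ȳ = 30 mm.
All pieces are centred on the centroidal x-axis, so I = ΣĪ (holes subtracted) = 4 525 584 mm⁴.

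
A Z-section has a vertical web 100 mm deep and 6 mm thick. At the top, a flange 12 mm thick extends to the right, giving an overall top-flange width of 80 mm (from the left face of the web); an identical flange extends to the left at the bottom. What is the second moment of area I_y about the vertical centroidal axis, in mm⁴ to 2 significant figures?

Decompose the section into non-overlapping parts with the origin at the bottom-left of its bounding rectangle.
Web: 6 × 100, A = 600 mm², x = 77 mm, Ī = 1 800 mm⁴.
Top flange (beyond web): 74 × 12, A = 888 mm², x = 117 mm, Ī = 405 224 mm⁴.
Bottom flange (beyond web): 74 × 12, A = 888 mm², x = 37 mm, Ī = 405 224 mm⁴.
Centroid: x̄ = ΣA·x / ΣA = 77 mm.
Transfer each piece to the vertical centroidal axis using Ī + A·d² with d = x − 77:
  web: d = 0 mm → contributes +1 800 mm⁴
  top flange (beyond web): d = 40 mm → contributes +1 826 024 mm⁴
  bottom flange (beyond web): d = -40 mm → contributes +1 826 024 mm⁴
Total I = 3 653 848 mm⁴.

I_y ≈ 3.7 × 10⁶ mm⁴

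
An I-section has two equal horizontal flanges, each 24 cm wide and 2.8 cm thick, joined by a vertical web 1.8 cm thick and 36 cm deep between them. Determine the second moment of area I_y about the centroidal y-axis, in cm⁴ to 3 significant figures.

Decompose the section into non-overlapping parts with the origin at the bottom-left of its bounding rectangle.
Bottom flange: 24 × 2.8, A = 67.2 cm², x = 12 cm, Ī = 3225.6 cm⁴.
Web: 1.8 × 36, A = 64.8 cm², x = 12 cm, Ī = 17.496 cm⁴.
Top flange: 24 × 2.8, A = 67.2 cm², x = 12 cm, Ī = 3225.6 cm⁴.
By symmetry the centroid is at mid-width, x̄ = 12 cm.
All pieces are centred on the centroidal y-axis, so I = ΣĪ = 6468.7 cm⁴.

I_y ≈ 6470 cm⁴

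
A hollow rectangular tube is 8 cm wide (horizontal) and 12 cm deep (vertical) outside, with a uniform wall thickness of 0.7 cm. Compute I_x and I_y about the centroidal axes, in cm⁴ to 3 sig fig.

I_x ≈ 497 cm⁴, I_y ≈ 258 cm⁴

Treat the section as a set of non-overlapping primitives; coordinates are from the bounding-box lower-left.
Outer rectangle: 8 × 12, A = 96 cm², y = 6 cm, Ī = 1 152 cm⁴.
Inner void (subtracted): 6.6 × 10.6, A = 69.96 cm², y = 6 cm, Ī = 655.06 cm⁴.
By symmetry the centroid is at mid-height, ȳ = 6 cm.
All pieces are centred on the centroidal x-axis, so I = ΣĪ (holes subtracted) = 496.94 cm⁴.
Repeating about the centroidal y-axis gives I_y = 258.05 cm⁴.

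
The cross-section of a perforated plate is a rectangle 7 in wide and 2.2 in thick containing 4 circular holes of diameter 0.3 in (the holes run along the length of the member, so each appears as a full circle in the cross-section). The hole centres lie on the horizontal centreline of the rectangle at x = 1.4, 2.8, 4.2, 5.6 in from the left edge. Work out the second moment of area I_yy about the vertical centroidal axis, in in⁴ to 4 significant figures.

I_yy ≈ 62.19 in⁴

Break the section into simple shapes (no overlaps), measuring from the bottom-left corner of the bounding box.
Plate: 7 × 2.2, A = 15.4 in², x = 3.5 in, Ī = 62.8833 in⁴.
Hole 1 (subtracted): ⌀0.3, A = 0.0706858 in², x = 1.4 in, Ī = 0.000397608 in⁴.
Hole 2 (subtracted): ⌀0.3, A = 0.0706858 in², x = 2.8 in, Ī = 0.000397608 in⁴.
Hole 3 (subtracted): ⌀0.3, A = 0.0706858 in², x = 4.2 in, Ī = 0.000397608 in⁴.
Hole 4 (subtracted): ⌀0.3, A = 0.0706858 in², x = 5.6 in, Ī = 0.000397608 in⁴.
By symmetry the centroid is at mid-width, x̄ = 3.5 in.
Transfer each piece to the vertical centroidal axis using Ī + A·d² with d = x − 3.5:
  plate: d = 0 in → contributes +62.8833 in⁴
  hole 1: d = -2.1 in → contributes −0.312122 in⁴
  hole 2: d = -0.7 in → contributes −0.0350337 in⁴
  hole 3: d = 0.7 in → contributes −0.0350337 in⁴
  hole 4: d = 2.1 in → contributes −0.312122 in⁴
Total I = 62.189 in⁴.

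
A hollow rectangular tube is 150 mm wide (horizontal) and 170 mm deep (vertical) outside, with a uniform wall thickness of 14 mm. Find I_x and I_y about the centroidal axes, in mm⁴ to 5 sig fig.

Split into non-overlapping primitives; take the origin at the lower-left of the bounding box.
Outer rectangle: 150 × 170, A = 25 500 mm², y = 85 mm, Ī = 61 412 500 mm⁴.
Inner void (subtracted): 122 × 142, A = 17 324 mm², y = 85 mm, Ī = 29 110 095 mm⁴.
By symmetry the centroid is at mid-height, ȳ = 85 mm.
All pieces are centred on the centroidal x-axis, so I = ΣĪ (holes subtracted) = 32 302 405 mm⁴.
Repeating about the centroidal y-axis gives I_y = 26 324 965 mm⁴.

I_x ≈ 3.2302 × 10⁷ mm⁴, I_y ≈ 2.6325 × 10⁷ mm⁴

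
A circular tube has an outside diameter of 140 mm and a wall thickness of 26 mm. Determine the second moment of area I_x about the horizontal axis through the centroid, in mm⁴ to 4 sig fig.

I_x ≈ 1.591 × 10⁷ mm⁴

Decompose the section into non-overlapping parts with the origin at the bottom-left of its bounding rectangle.
Outer circle: ⌀140, A = 15393.8 mm², y = 70 mm, Ī = 18 857 410 mm⁴.
Bore (subtracted): ⌀88, A = 6082.12 mm², y = 70 mm, Ī = 2 943 748 mm⁴.
By symmetry the centroid is at mid-height, ȳ = 70 mm.
All pieces are centred on the horizontal axis through the centroid, so I = ΣĪ (holes subtracted) = 15 913 662 mm⁴.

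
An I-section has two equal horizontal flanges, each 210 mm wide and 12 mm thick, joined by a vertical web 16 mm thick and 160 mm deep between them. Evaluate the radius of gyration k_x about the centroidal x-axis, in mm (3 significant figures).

k_x ≈ 75.0 mm

Decompose the section into non-overlapping parts with the origin at the bottom-left of its bounding rectangle.
Bottom flange: 210 × 12, A = 2 520 mm², y = 6 mm, Ī = 30 240 mm⁴.
Web: 16 × 160, A = 2 560 mm², y = 92 mm, Ī = 5 461 333 mm⁴.
Top flange: 210 × 12, A = 2 520 mm², y = 178 mm, Ī = 30 240 mm⁴.
By symmetry the centroid is at mid-height, ȳ = 92 mm.
Transfer each piece to the centroidal x-axis using Ī + A·d² with d = y − 92:
  bottom flange: d = -86 mm → contributes +18 668 160 mm⁴
  web: d = 0 mm → contributes +5 461 333 mm⁴
  top flange: d = 86 mm → contributes +18 668 160 mm⁴
Total I = 42 797 653 mm⁴.
Radius of gyration: k = √(I/A) = √(42 797 653 / 7 600) = 75.042 mm.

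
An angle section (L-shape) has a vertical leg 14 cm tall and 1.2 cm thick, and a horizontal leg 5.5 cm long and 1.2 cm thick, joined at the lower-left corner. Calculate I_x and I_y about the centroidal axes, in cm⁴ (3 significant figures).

Decompose the section into non-overlapping parts with the origin at the bottom-left of its bounding rectangle.
Vertical leg: 1.2 × 14, A = 16.8 cm², y = 7 cm, Ī = 274.4 cm⁴.
Horizontal leg (remainder): 4.3 × 1.2, A = 5.16 cm², y = 0.6 cm, Ī = 0.6192 cm⁴.
Centroid: ȳ = ΣA·y / ΣA = 5.4962 cm.
Transfer each piece to the centroidal x-axis using Ī + A·d² with d = y − 5.4962:
  vertical leg: d = 1.5038 cm → contributes +312.39 cm⁴
  horizontal leg (remainder): d = -4.8962 cm → contributes +124.32 cm⁴
Total I = 436.71 cm⁴.
For the y-axis: x̄ = 1.2462 cm.
Repeating about the centroidal y-axis gives I_y = 39.82 cm⁴.

I_x ≈ 437 cm⁴, I_y ≈ 39.8 cm⁴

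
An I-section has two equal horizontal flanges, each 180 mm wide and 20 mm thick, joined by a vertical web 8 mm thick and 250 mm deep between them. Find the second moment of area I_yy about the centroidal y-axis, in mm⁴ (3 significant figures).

I_yy ≈ 1.95 × 10⁷ mm⁴

Break the section into simple shapes (no overlaps), measuring from the bottom-left corner of the bounding box.
Bottom flange: 180 × 20, A = 3 600 mm², x = 90 mm, Ī = 9 720 000 mm⁴.
Web: 8 × 250, A = 2 000 mm², x = 90 mm, Ī = 10 667 mm⁴.
Top flange: 180 × 20, A = 3 600 mm², x = 90 mm, Ī = 9 720 000 mm⁴.
By symmetry the centroid is at mid-width, x̄ = 90 mm.
All pieces are centred on the centroidal y-axis, so I = ΣĪ = 19 450 667 mm⁴.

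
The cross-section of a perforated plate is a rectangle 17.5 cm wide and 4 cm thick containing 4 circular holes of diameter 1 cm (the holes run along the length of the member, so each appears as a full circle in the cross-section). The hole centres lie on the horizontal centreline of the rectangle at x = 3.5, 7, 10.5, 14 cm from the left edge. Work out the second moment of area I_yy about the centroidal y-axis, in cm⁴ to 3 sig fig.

I_yy ≈ 1740 cm⁴

Break the section into simple shapes (no overlaps), measuring from the bottom-left corner of the bounding box.
Plate: 17.5 × 4, A = 70 cm², x = 8.75 cm, Ī = 1786.5 cm⁴.
Hole 1 (subtracted): ⌀1, A = 0.7854 cm², x = 3.5 cm, Ī = 0.049087 cm⁴.
Hole 2 (subtracted): ⌀1, A = 0.7854 cm², x = 7 cm, Ī = 0.049087 cm⁴.
Hole 3 (subtracted): ⌀1, A = 0.7854 cm², x = 10.5 cm, Ī = 0.049087 cm⁴.
Hole 4 (subtracted): ⌀1, A = 0.7854 cm², x = 14 cm, Ī = 0.049087 cm⁴.
By symmetry the centroid is at mid-width, x̄ = 8.75 cm.
Transfer each piece to the centroidal y-axis using Ī + A·d² with d = x − 8.75:
  plate: d = 0 cm → contributes +1786.5 cm⁴
  hole 1: d = -5.25 cm → contributes −21.697 cm⁴
  hole 2: d = -1.75 cm → contributes −2.4544 cm⁴
  hole 3: d = 1.75 cm → contributes −2.4544 cm⁴
  hole 4: d = 5.25 cm → contributes −21.697 cm⁴
Total I = 1738.2 cm⁴.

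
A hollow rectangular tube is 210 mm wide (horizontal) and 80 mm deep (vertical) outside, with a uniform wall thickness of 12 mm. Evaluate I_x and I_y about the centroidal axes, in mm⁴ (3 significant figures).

Treat the section as a set of non-overlapping primitives; coordinates are from the bounding-box lower-left.
Outer rectangle: 210 × 80, A = 16 800 mm², y = 40 mm, Ī = 8 960 000 mm⁴.
Inner void (subtracted): 186 × 56, A = 10 416 mm², y = 40 mm, Ī = 2 722 048 mm⁴.
By symmetry the centroid is at mid-height, ȳ = 40 mm.
All pieces are centred on the centroidal x-axis, so I = ΣĪ (holes subtracted) = 6 237 952 mm⁴.
Repeating about the centroidal y-axis gives I_y = 31 710 672 mm⁴.

I_x ≈ 6.24 × 10⁶ mm⁴, I_y ≈ 3.17 × 10⁷ mm⁴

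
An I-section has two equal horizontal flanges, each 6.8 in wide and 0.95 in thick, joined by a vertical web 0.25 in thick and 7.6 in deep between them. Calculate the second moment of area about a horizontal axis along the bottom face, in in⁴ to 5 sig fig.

I_base ≈ 580.61 in⁴

Split into non-overlapping primitives; take the origin at the lower-left of the bounding box.
Bottom flange: 6.8 × 0.95, A = 6.46 in², y = 0.475 in, Ī = 0.4858458 in⁴.
Web: 0.25 × 7.6, A = 1.9 in², y = 4.75 in, Ī = 9.145333 in⁴.
Top flange: 6.8 × 0.95, A = 6.46 in², y = 9.025 in, Ī = 0.4858458 in⁴.
Transfer each piece to the base of the section using Ī + A·d² with d = y − 0:
  bottom flange: d = 0.475 in → contributes +1.943383 in⁴
  web: d = 4.75 in → contributes +52.01408 in⁴
  top flange: d = 9.025 in → contributes +526.6569 in⁴
Total I = 580.6144 in⁴.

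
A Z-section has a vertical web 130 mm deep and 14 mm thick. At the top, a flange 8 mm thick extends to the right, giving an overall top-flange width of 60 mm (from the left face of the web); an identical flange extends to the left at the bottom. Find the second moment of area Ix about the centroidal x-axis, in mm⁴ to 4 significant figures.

Ix ≈ 5.306 × 10⁶ mm⁴

Decompose the section into non-overlapping parts with the origin at the bottom-left of its bounding rectangle.
Web: 14 × 130, A = 1 820 mm², y = 65 mm, Ī = 2 563 167 mm⁴.
Top flange (beyond web): 46 × 8, A = 368 mm², y = 126 mm, Ī = 1962.67 mm⁴.
Bottom flange (beyond web): 46 × 8, A = 368 mm², y = 4 mm, Ī = 1962.67 mm⁴.
Centroid: ȳ = ΣA·y / ΣA = 65 mm.
Transfer each piece to the centroidal x-axis using Ī + A·d² with d = y − 65:
  web: d = 0 mm → contributes +2 563 167 mm⁴
  top flange (beyond web): d = 61 mm → contributes +1 371 291 mm⁴
  bottom flange (beyond web): d = -61 mm → contributes +1 371 291 mm⁴
Total I = 5 305 748 mm⁴.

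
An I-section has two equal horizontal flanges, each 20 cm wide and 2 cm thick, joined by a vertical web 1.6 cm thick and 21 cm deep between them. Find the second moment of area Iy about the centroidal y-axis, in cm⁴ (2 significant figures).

Iy ≈ 2700 cm⁴

Break the section into simple shapes (no overlaps), measuring from the bottom-left corner of the bounding box.
Bottom flange: 20 × 2, A = 40 cm², x = 10 cm, Ī = 1 333 cm⁴.
Web: 1.6 × 21, A = 33.6 cm², x = 10 cm, Ī = 7.168 cm⁴.
Top flange: 20 × 2, A = 40 cm², x = 10 cm, Ī = 1 333 cm⁴.
By symmetry the centroid is at mid-width, x̄ = 10 cm.
All pieces are centred on the centroidal y-axis, so I = ΣĪ = 2 674 cm⁴.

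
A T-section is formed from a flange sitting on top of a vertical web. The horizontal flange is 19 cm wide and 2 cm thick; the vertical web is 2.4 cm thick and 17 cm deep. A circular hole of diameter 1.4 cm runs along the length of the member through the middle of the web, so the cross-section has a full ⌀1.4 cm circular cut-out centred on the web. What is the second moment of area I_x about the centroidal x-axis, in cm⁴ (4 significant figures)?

Decompose the section into non-overlapping parts with the origin at the bottom-left of its bounding rectangle.
Flange: 19 × 2, A = 38 cm², y = 18 cm, Ī = 12.6667 cm⁴.
Web: 2.4 × 17, A = 40.8 cm², y = 8.5 cm, Ī = 982.6 cm⁴.
Hole (subtracted): ⌀1.4, A = 1.53938 cm², y = 8.5 cm, Ī = 0.188574 cm⁴.
Centroid: ȳ = ΣA·y / ΣA = 13.1725 cm.
Transfer each piece to the centroidal x-axis using Ī + A·d² with d = y − 13.1725:
  flange: d = 4.8275 cm → contributes +898.249 cm⁴
  web: d = -4.6725 cm → contributes +1873.35 cm⁴
  hole: d = -4.6725 cm → contributes −33.7967 cm⁴
Total I = 2737.81 cm⁴.

I_x ≈ 2738 cm⁴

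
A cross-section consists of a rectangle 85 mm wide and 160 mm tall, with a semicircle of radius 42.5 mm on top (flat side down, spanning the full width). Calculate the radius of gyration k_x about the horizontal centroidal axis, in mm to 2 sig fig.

k_x ≈ 56 mm

Treat the section as a set of non-overlapping primitives; coordinates are from the bounding-box lower-left.
Rectangular body: 85 × 160, A = 13 600 mm², y = 80 mm, Ī = 29 013 333 mm⁴.
Semicircular cap: semicircle r = 42.5, A = 2 837 mm², y = 178 mm, Ī = 358 086 mm⁴.
Centroid: ȳ = ΣA·y / ΣA = 96.92 mm.
Transfer each piece to the horizontal centroidal axis using Ī + A·d² with d = y − 96.92:
  rectangular body: d = -16.92 mm → contributes +32 907 917 mm⁴
  semicircular cap: d = 81.12 mm → contributes +19 026 275 mm⁴
Total I = 51 934 192 mm⁴.
Radius of gyration: k = √(I/A) = √(51 934 192 / 16 437) = 56.21 mm.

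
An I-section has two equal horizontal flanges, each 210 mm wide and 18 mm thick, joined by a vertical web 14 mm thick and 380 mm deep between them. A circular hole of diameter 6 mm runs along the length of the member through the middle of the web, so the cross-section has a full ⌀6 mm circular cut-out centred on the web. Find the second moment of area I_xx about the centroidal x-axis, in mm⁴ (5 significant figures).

I_xx ≈ 3.6360 × 10⁸ mm⁴

Treat the section as a set of non-overlapping primitives; coordinates are from the bounding-box lower-left.
Bottom flange: 210 × 18, A = 3 780 mm², y = 9 mm, Ī = 102 060 mm⁴.
Web: 14 × 380, A = 5 320 mm², y = 208 mm, Ī = 64 017 333 mm⁴.
Top flange: 210 × 18, A = 3 780 mm², y = 407 mm, Ī = 102 060 mm⁴.
Hole (subtracted): ⌀6, A = 28.27433 mm², y = 208 mm, Ī = 63.61725 mm⁴.
By symmetry the centroid is at mid-height, ȳ = 208 mm.
Transfer each piece to the centroidal x-axis using Ī + A·d² with d = y − 208:
  bottom flange: d = -199 mm → contributes +149 793 840 mm⁴
  web: d = 0 mm → contributes +64 017 333 mm⁴
  top flange: d = 199 mm → contributes +149 793 840 mm⁴
  hole: d = 0 mm → contributes −63.61725 mm⁴
Total I = 363 604 950 mm⁴.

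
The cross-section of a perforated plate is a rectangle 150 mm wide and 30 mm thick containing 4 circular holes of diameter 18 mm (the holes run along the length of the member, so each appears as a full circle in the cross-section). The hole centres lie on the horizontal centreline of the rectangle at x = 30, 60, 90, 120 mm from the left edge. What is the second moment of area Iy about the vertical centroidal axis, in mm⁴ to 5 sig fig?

Iy ≈ 7.2718 × 10⁶ mm⁴

Split into non-overlapping primitives; take the origin at the lower-left of the bounding box.
Plate: 150 × 30, A = 4 500 mm², x = 75 mm, Ī = 8 437 500 mm⁴.
Hole 1 (subtracted): ⌀18, A = 254.469 mm², x = 30 mm, Ī = 5152.997 mm⁴.
Hole 2 (subtracted): ⌀18, A = 254.469 mm², x = 60 mm, Ī = 5152.997 mm⁴.
Hole 3 (subtracted): ⌀18, A = 254.469 mm², x = 90 mm, Ī = 5152.997 mm⁴.
Hole 4 (subtracted): ⌀18, A = 254.469 mm², x = 120 mm, Ī = 5152.997 mm⁴.
By symmetry the centroid is at mid-width, x̄ = 75 mm.
Transfer each piece to the vertical centroidal axis using Ī + A·d² with d = x − 75:
  plate: d = 0 mm → contributes +8 437 500 mm⁴
  hole 1: d = -45 mm → contributes −520452.7 mm⁴
  hole 2: d = -15 mm → contributes −62408.52 mm⁴
  hole 3: d = 15 mm → contributes −62408.52 mm⁴
  hole 4: d = 45 mm → contributes −520452.7 mm⁴
Total I = 7 271 777 mm⁴.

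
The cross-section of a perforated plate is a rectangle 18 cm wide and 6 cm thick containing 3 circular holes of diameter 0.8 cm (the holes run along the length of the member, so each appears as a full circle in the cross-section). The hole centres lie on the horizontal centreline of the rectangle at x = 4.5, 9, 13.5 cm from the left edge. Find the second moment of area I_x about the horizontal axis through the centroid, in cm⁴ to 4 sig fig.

I_x ≈ 323.9 cm⁴

Split into non-overlapping primitives; take the origin at the lower-left of the bounding box.
Plate: 18 × 6, A = 108 cm², y = 3 cm, Ī = 324 cm⁴.
Hole 1 (subtracted): ⌀0.8, A = 0.502655 cm², y = 3 cm, Ī = 0.0201062 cm⁴.
Hole 2 (subtracted): ⌀0.8, A = 0.502655 cm², y = 3 cm, Ī = 0.0201062 cm⁴.
Hole 3 (subtracted): ⌀0.8, A = 0.502655 cm², y = 3 cm, Ī = 0.0201062 cm⁴.
By symmetry the centroid is at mid-height, ȳ = 3 cm.
All pieces are centred on the horizontal axis through the centroid, so I = ΣĪ (holes subtracted) = 323.94 cm⁴.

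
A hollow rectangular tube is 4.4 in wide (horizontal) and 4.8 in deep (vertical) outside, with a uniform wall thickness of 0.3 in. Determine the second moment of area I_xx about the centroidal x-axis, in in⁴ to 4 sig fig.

I_xx ≈ 17.09 in⁴

Break the section into simple shapes (no overlaps), measuring from the bottom-left corner of the bounding box.
Outer rectangle: 4.4 × 4.8, A = 21.12 in², y = 2.4 in, Ī = 40.5504 in⁴.
Inner void (subtracted): 3.8 × 4.2, A = 15.96 in², y = 2.4 in, Ī = 23.4612 in⁴.
By symmetry the centroid is at mid-height, ȳ = 2.4 in.
All pieces are centred on the centroidal x-axis, so I = ΣĪ (holes subtracted) = 17.0892 in⁴.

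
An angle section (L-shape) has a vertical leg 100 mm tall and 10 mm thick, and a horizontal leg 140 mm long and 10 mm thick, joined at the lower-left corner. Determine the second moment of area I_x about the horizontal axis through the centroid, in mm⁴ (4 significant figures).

Decompose the section into non-overlapping parts with the origin at the bottom-left of its bounding rectangle.
Vertical leg: 10 × 100, A = 1 000 mm², y = 50 mm, Ī = 833 333 mm⁴.
Horizontal leg (remainder): 130 × 10, A = 1 300 mm², y = 5 mm, Ī = 10833.3 mm⁴.
Centroid: ȳ = ΣA·y / ΣA = 24.5652 mm.
Transfer each piece to the horizontal axis through the centroid using Ī + A·d² with d = y − 24.5652:
  vertical leg: d = 25.4348 mm → contributes +1 480 261 mm⁴
  horizontal leg (remainder): d = -19.5652 mm → contributes +508 470 mm⁴
Total I = 1 988 732 mm⁴.

I_x ≈ 1.989 × 10⁶ mm⁴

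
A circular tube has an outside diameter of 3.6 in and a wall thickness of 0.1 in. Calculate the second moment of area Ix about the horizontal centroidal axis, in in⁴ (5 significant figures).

Treat the section as a set of non-overlapping primitives; coordinates are from the bounding-box lower-left.
Outer circle: ⌀3.6, A = 10.17876 in², y = 1.8 in, Ī = 8.244796 in⁴.
Bore (subtracted): ⌀3.4, A = 9.079203 in², y = 1.8 in, Ī = 6.559724 in⁴.
By symmetry the centroid is at mid-height, ȳ = 1.8 in.
All pieces are centred on the horizontal centroidal axis, so I = ΣĪ (holes subtracted) = 1.685072 in⁴.

Ix ≈ 1.6851 in⁴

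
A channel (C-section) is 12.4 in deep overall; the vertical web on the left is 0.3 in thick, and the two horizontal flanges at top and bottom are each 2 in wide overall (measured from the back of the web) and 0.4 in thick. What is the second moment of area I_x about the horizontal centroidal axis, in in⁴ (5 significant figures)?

Treat the section as a set of non-overlapping primitives; coordinates are from the bounding-box lower-left.
Web: 0.3 × 12.4, A = 3.72 in², y = 6.2 in, Ī = 47.6656 in⁴.
Top flange (beyond web): 1.7 × 0.4, A = 0.68 in², y = 12.2 in, Ī = 0.009066667 in⁴.
Bottom flange (beyond web): 1.7 × 0.4, A = 0.68 in², y = 0.2 in, Ī = 0.009066667 in⁴.
By symmetry the centroid is at mid-height, ȳ = 6.2 in.
Transfer each piece to the horizontal centroidal axis using Ī + A·d² with d = y − 6.2:
  web: d = 0 in → contributes +47.6656 in⁴
  top flange (beyond web): d = 6 in → contributes +24.48907 in⁴
  bottom flange (beyond web): d = -6 in → contributes +24.48907 in⁴
Total I = 96.64373 in⁴.

I_x ≈ 96.644 in⁴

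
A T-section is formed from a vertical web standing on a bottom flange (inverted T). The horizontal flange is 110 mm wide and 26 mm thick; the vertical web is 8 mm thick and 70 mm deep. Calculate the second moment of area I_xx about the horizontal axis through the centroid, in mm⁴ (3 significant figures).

Split into non-overlapping primitives; take the origin at the lower-left of the bounding box.
Flange: 110 × 26, A = 2 860 mm², y = 13 mm, Ī = 161 113 mm⁴.
Web: 8 × 70, A = 560 mm², y = 61 mm, Ī = 228 667 mm⁴.
Centroid: ȳ = ΣA·y / ΣA = 20.86 mm.
Transfer each piece to the horizontal axis through the centroid using Ī + A·d² with d = y − 20.86:
  flange: d = -7.8596 mm → contributes +337 787 mm⁴
  web: d = 40.14 mm → contributes +1 130 965 mm⁴
Total I = 1 468 753 mm⁴.

I_xx ≈ 1.47 × 10⁶ mm⁴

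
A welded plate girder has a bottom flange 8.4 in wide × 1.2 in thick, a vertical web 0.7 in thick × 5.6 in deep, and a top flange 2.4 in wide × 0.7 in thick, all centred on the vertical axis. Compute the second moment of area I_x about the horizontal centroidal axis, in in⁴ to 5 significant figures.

I_x ≈ 91.156 in⁴

Break the section into simple shapes (no overlaps), measuring from the bottom-left corner of the bounding box.
Bottom plate: 8.4 × 1.2, A = 10.08 in², y = 0.6 in, Ī = 1.2096 in⁴.
Web plate: 0.7 × 5.6, A = 3.92 in², y = 4 in, Ī = 10.24427 in⁴.
Top plate: 2.4 × 0.7, A = 1.68 in², y = 7.15 in, Ī = 0.0686 in⁴.
Centroid: ȳ = ΣA·y / ΣA = 2.151786 in.
Transfer each piece to the horizontal centroidal axis using Ī + A·d² with d = y − 2.151786:
  bottom plate: d = -1.551786 in → contributes +25.48263 in⁴
  web plate: d = 1.848214 in → contributes +23.63458 in⁴
  top plate: d = 4.998214 in → contributes +42.03861 in⁴
Total I = 91.15582 in⁴.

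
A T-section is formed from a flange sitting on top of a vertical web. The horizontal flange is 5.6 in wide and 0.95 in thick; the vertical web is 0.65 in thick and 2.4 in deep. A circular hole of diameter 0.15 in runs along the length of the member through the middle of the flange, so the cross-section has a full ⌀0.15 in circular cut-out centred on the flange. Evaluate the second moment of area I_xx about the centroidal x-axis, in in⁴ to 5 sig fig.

Split into non-overlapping primitives; take the origin at the lower-left of the bounding box.
Flange: 5.6 × 0.95, A = 5.32 in², y = 2.875 in, Ī = 0.4001083 in⁴.
Web: 0.65 × 2.4, A = 1.56 in², y = 1.2 in, Ī = 0.7488 in⁴.
Hole (subtracted): ⌀0.15, A = 0.01767146 in², y = 2.875 in, Ī = 0.00002485049 in⁴.
Centroid: ȳ = ΣA·y / ΣA = 2.494225 in.
Transfer each piece to the centroidal x-axis using Ī + A·d² with d = y − 2.494225:
  flange: d = 0.3807745 in → contributes +1.171451 in⁴
  web: d = -1.294225 in → contributes +3.36183 in⁴
  hole: d = 0.3807745 in → contributes −0.002587022 in⁴
Total I = 4.530695 in⁴.

I_xx ≈ 4.5307 in⁴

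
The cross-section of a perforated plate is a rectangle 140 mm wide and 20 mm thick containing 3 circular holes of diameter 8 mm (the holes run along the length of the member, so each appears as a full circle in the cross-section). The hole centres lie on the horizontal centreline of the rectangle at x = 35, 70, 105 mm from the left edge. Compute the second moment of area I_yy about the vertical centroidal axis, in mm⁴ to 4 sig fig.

Split into non-overlapping primitives; take the origin at the lower-left of the bounding box.
Plate: 140 × 20, A = 2 800 mm², x = 70 mm, Ī = 4 573 333 mm⁴.
Hole 1 (subtracted): ⌀8, A = 50.2655 mm², x = 35 mm, Ī = 201.062 mm⁴.
Hole 2 (subtracted): ⌀8, A = 50.2655 mm², x = 70 mm, Ī = 201.062 mm⁴.
Hole 3 (subtracted): ⌀8, A = 50.2655 mm², x = 105 mm, Ī = 201.062 mm⁴.
By symmetry the centroid is at mid-width, x̄ = 70 mm.
Transfer each piece to the vertical centroidal axis using Ī + A·d² with d = x − 70:
  plate: d = 0 mm → contributes +4 573 333 mm⁴
  hole 1: d = -35 mm → contributes −61776.3 mm⁴
  hole 2: d = 0 mm → contributes −201.062 mm⁴
  hole 3: d = 35 mm → contributes −61776.3 mm⁴
Total I = 4 449 580 mm⁴.

I_yy ≈ 4.450 × 10⁶ mm⁴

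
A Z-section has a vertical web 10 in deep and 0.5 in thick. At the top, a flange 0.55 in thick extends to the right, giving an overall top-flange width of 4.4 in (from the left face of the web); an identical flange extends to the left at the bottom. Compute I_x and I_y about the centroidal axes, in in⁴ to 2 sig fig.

Break the section into simple shapes (no overlaps), measuring from the bottom-left corner of the bounding box.
Web: 0.5 × 10, A = 5 in², y = 5 in, Ī = 41.67 in⁴.
Top flange (beyond web): 3.9 × 0.55, A = 2.145 in², y = 9.725 in, Ī = 0.05407 in⁴.
Bottom flange (beyond web): 3.9 × 0.55, A = 2.145 in², y = 0.275 in, Ī = 0.05407 in⁴.
Centroid: ȳ = ΣA·y / ΣA = 5 in.
Transfer each piece to the centroidal x-axis using Ī + A·d² with d = y − 5:
  web: d = 0 in → contributes +41.67 in⁴
  top flange (beyond web): d = 4.725 in → contributes +47.94 in⁴
  bottom flange (beyond web): d = -4.725 in → contributes +47.94 in⁴
Total I = 137.6 in⁴.
For the y-axis: x̄ = 4.15 in.
Repeating about the centroidal y-axis gives I_y = 26.31 in⁴.

I_x ≈ 140 in⁴, I_y ≈ 26 in⁴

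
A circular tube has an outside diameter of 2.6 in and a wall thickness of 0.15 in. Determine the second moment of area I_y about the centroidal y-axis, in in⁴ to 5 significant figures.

I_y ≈ 0.86951 in⁴

Decompose the section into non-overlapping parts with the origin at the bottom-left of its bounding rectangle.
Outer circle: ⌀2.6, A = 5.309292 in², x = 1.3 in, Ī = 2.243176 in⁴.
Bore (subtracted): ⌀2.3, A = 4.154756 in², x = 1.3 in, Ī = 1.373666 in⁴.
By symmetry the centroid is at mid-width, x̄ = 1.3 in.
All pieces are centred on the centroidal y-axis, so I = ΣĪ (holes subtracted) = 0.8695094 in⁴.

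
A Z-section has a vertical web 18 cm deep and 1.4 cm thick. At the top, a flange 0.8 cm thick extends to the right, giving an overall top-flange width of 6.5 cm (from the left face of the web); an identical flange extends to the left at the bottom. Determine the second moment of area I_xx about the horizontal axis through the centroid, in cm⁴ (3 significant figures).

I_xx ≈ 1280 cm⁴

Decompose the section into non-overlapping parts with the origin at the bottom-left of its bounding rectangle.
Web: 1.4 × 18, A = 25.2 cm², y = 9 cm, Ī = 680.4 cm⁴.
Top flange (beyond web): 5.1 × 0.8, A = 4.08 cm², y = 17.6 cm, Ī = 0.2176 cm⁴.
Bottom flange (beyond web): 5.1 × 0.8, A = 4.08 cm², y = 0.4 cm, Ī = 0.2176 cm⁴.
Centroid: ȳ = ΣA·y / ΣA = 9 cm.
Transfer each piece to the horizontal axis through the centroid using Ī + A·d² with d = y − 9:
  web: d = 0 cm → contributes +680.4 cm⁴
  top flange (beyond web): d = 8.6 cm → contributes +301.97 cm⁴
  bottom flange (beyond web): d = -8.6 cm → contributes +301.97 cm⁴
Total I = 1284.3 cm⁴.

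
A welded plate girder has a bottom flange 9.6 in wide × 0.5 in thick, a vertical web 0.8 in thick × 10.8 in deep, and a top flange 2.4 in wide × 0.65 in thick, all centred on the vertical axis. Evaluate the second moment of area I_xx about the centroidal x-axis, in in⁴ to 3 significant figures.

Break the section into simple shapes (no overlaps), measuring from the bottom-left corner of the bounding box.
Bottom plate: 9.6 × 0.5, A = 4.8 in², y = 0.25 in, Ī = 0.1 in⁴.
Web plate: 0.8 × 10.8, A = 8.64 in², y = 5.9 in, Ī = 83.981 in⁴.
Top plate: 2.4 × 0.65, A = 1.56 in², y = 11.625 in, Ī = 0.054925 in⁴.
Centroid: ȳ = ΣA·y / ΣA = 4.6874 in.
Transfer each piece to the centroidal x-axis using Ī + A·d² with d = y − 4.6874:
  bottom plate: d = -4.4374 in → contributes +94.614 in⁴
  web plate: d = 1.2126 in → contributes +96.685 in⁴
  top plate: d = 6.9376 in → contributes +75.138 in⁴
Total I = 266.44 in⁴.

I_xx ≈ 266 in⁴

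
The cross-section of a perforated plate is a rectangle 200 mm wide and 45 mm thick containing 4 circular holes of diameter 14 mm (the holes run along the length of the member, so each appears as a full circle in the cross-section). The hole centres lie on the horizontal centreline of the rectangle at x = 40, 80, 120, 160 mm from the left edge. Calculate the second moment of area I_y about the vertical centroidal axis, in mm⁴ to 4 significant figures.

I_y ≈ 2.876 × 10⁷ mm⁴

Break the section into simple shapes (no overlaps), measuring from the bottom-left corner of the bounding box.
Plate: 200 × 45, A = 9 000 mm², x = 100 mm, Ī = 30 000 000 mm⁴.
Hole 1 (subtracted): ⌀14, A = 153.938 mm², x = 40 mm, Ī = 1885.74 mm⁴.
Hole 2 (subtracted): ⌀14, A = 153.938 mm², x = 80 mm, Ī = 1885.74 mm⁴.
Hole 3 (subtracted): ⌀14, A = 153.938 mm², x = 120 mm, Ī = 1885.74 mm⁴.
Hole 4 (subtracted): ⌀14, A = 153.938 mm², x = 160 mm, Ī = 1885.74 mm⁴.
By symmetry the centroid is at mid-width, x̄ = 100 mm.
Transfer each piece to the vertical centroidal axis using Ī + A·d² with d = x − 100:
  plate: d = 0 mm → contributes +30 000 000 mm⁴
  hole 1: d = -60 mm → contributes −556 063 mm⁴
  hole 2: d = -20 mm → contributes −63 461 mm⁴
  hole 3: d = 20 mm → contributes −63 461 mm⁴
  hole 4: d = 60 mm → contributes −556 063 mm⁴
Total I = 28 760 953 mm⁴.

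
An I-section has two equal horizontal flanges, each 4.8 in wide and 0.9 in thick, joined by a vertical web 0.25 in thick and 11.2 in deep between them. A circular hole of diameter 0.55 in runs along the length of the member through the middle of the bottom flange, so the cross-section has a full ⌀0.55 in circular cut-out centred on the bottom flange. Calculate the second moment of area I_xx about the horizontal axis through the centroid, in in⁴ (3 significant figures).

I_xx ≈ 337 in⁴

Split into non-overlapping primitives; take the origin at the lower-left of the bounding box.
Bottom flange: 4.8 × 0.9, A = 4.32 in², y = 0.45 in, Ī = 0.2916 in⁴.
Web: 0.25 × 11.2, A = 2.8 in², y = 6.5 in, Ī = 29.269 in⁴.
Top flange: 4.8 × 0.9, A = 4.32 in², y = 12.55 in, Ī = 0.2916 in⁴.
Hole (subtracted): ⌀0.55, A = 0.23758 in², y = 0.45 in, Ī = 0.0044918 in⁴.
Centroid: ȳ = ΣA·y / ΣA = 6.6283 in.
Transfer each piece to the horizontal axis through the centroid using Ī + A·d² with d = y − 6.6283:
  bottom flange: d = -6.1783 in → contributes +165.19 in⁴
  web: d = -0.12831 in → contributes +29.315 in⁴
  top flange: d = 5.9217 in → contributes +151.78 in⁴
  hole: d = -6.1783 in → contributes −9.0734 in⁴
Total I = 337.21 in⁴.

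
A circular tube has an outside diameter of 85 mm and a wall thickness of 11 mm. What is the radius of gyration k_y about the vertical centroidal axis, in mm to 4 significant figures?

Decompose the section into non-overlapping parts with the origin at the bottom-left of its bounding rectangle.
Outer circle: ⌀85, A = 5674.5 mm², x = 42.5 mm, Ī = 2 562 392 mm⁴.
Bore (subtracted): ⌀63, A = 3117.25 mm², x = 42.5 mm, Ī = 773 272 mm⁴.
By symmetry the centroid is at mid-width, x̄ = 42.5 mm.
All pieces are centred on the vertical centroidal axis, so I = ΣĪ (holes subtracted) = 1 789 121 mm⁴.
Radius of gyration: k = √(I/A) = √(1 789 121 / 2557.26) = 26.4504 mm.

k_y ≈ 26.45 mm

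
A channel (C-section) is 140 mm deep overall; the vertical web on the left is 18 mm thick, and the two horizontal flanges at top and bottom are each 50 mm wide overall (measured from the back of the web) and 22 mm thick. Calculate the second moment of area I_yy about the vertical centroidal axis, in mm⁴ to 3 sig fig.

Split into non-overlapping primitives; take the origin at the lower-left of the bounding box.
Web: 18 × 140, A = 2 520 mm², x = 9 mm, Ī = 68 040 mm⁴.
Top flange (beyond web): 32 × 22, A = 704 mm², x = 34 mm, Ī = 60 075 mm⁴.
Bottom flange (beyond web): 32 × 22, A = 704 mm², x = 34 mm, Ī = 60 075 mm⁴.
Centroid: x̄ = ΣA·x / ΣA = 17.961 mm.
Transfer each piece to the vertical centroidal axis using Ī + A·d² with d = x − 17.961:
  web: d = -8.9613 mm → contributes +270 408 mm⁴
  top flange (beyond web): d = 16.039 mm → contributes +241 171 mm⁴
  bottom flange (beyond web): d = 16.039 mm → contributes +241 171 mm⁴
Total I = 752 751 mm⁴.

I_yy ≈ 7.53 × 10⁵ mm⁴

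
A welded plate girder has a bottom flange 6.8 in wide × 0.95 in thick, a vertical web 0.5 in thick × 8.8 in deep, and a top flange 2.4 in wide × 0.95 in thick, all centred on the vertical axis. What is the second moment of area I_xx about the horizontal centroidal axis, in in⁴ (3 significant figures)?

Break the section into simple shapes (no overlaps), measuring from the bottom-left corner of the bounding box.
Bottom plate: 6.8 × 0.95, A = 6.46 in², y = 0.475 in, Ī = 0.48585 in⁴.
Web plate: 0.5 × 8.8, A = 4.4 in², y = 5.35 in, Ī = 28.395 in⁴.
Top plate: 2.4 × 0.95, A = 2.28 in², y = 10.225 in, Ī = 0.17148 in⁴.
Centroid: ȳ = ΣA·y / ΣA = 3.7992 in.
Transfer each piece to the horizontal centroidal axis using Ī + A·d² with d = y − 3.7992:
  bottom plate: d = -3.3242 in → contributes +71.871 in⁴
  web plate: d = 1.5508 in → contributes +38.977 in⁴
  top plate: d = 6.4258 in → contributes +94.315 in⁴
Total I = 205.16 in⁴.

I_xx ≈ 205 in⁴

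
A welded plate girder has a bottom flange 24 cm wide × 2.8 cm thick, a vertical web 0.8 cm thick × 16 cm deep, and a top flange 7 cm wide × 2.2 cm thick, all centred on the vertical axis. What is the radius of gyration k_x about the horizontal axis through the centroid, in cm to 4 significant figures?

k_x ≈ 7.242 cm

Decompose the section into non-overlapping parts with the origin at the bottom-left of its bounding rectangle.
Bottom plate: 24 × 2.8, A = 67.2 cm², y = 1.4 cm, Ī = 43.904 cm⁴.
Web plate: 0.8 × 16, A = 12.8 cm², y = 10.8 cm, Ī = 273.067 cm⁴.
Top plate: 7 × 2.2, A = 15.4 cm², y = 19.9 cm, Ī = 6.21133 cm⁴.
Centroid: ȳ = ΣA·y / ΣA = 5.64759 cm.
Transfer each piece to the horizontal axis through the centroid using Ī + A·d² with d = y − 5.64759:
  bottom plate: d = -4.24759 cm → contributes +1256.33 cm⁴
  web plate: d = 5.15241 cm → contributes +612.873 cm⁴
  top plate: d = 14.2524 cm → contributes +3134.43 cm⁴
Total I = 5003.63 cm⁴.
Radius of gyration: k = √(I/A) = √(5003.63 / 95.4) = 7.24217 cm.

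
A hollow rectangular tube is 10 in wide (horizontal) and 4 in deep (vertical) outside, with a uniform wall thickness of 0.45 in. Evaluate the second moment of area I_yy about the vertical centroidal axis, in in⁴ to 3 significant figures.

Break the section into simple shapes (no overlaps), measuring from the bottom-left corner of the bounding box.
Outer rectangle: 10 × 4, A = 40 in², x = 5 in, Ī = 333.33 in⁴.
Inner void (subtracted): 9.1 × 3.1, A = 28.21 in², x = 5 in, Ī = 194.67 in⁴.
By symmetry the centroid is at mid-width, x̄ = 5 in.
All pieces are centred on the vertical centroidal axis, so I = ΣĪ (holes subtracted) = 138.66 in⁴.

I_yy ≈ 139 in⁴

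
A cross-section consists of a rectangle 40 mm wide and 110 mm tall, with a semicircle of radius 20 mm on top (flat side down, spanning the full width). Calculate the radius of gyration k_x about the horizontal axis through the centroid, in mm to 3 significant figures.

k_x ≈ 36.4 mm

Treat the section as a set of non-overlapping primitives; coordinates are from the bounding-box lower-left.
Rectangular body: 40 × 110, A = 4 400 mm², y = 55 mm, Ī = 4 436 667 mm⁴.
Semicircular cap: semicircle r = 20, A = 628.32 mm², y = 118.49 mm, Ī = 17 561 mm⁴.
Centroid: ȳ = ΣA·y / ΣA = 62.933 mm.
Transfer each piece to the horizontal axis through the centroid using Ī + A·d² with d = y − 62.933:
  rectangular body: d = -7.9332 mm → contributes +4 713 586 mm⁴
  semicircular cap: d = 55.555 mm → contributes +1 956 779 mm⁴
Total I = 6 670 365 mm⁴.
Radius of gyration: k = √(I/A) = √(6 670 365 / 5028.3) = 36.422 mm.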